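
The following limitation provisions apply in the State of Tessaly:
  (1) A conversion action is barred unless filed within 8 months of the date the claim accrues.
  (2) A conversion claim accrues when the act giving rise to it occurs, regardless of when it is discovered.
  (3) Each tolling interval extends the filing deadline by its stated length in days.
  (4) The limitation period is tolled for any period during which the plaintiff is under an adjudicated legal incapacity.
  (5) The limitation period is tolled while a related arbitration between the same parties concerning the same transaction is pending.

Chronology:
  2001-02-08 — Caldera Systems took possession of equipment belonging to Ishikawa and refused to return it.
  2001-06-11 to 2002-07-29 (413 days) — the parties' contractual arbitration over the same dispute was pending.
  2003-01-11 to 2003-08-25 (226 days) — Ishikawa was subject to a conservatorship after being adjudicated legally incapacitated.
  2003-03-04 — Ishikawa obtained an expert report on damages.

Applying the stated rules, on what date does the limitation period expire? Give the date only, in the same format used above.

2002-11-25

The limitation period began to run on 2001-02-08.
8 months from 2001-02-08 is 2001-10-08.
The period was tolled for 413 days by the pending related arbitration (2001-06-11 to 2002-07-29), pushing the deadline to 2002-11-25.
The plaintiff's legal incapacity starting 2003-01-11 came too late — the period had run on 2002-11-25 — and so does not extend the deadline.
None of the other events listed affects the running of the period under the stated rules.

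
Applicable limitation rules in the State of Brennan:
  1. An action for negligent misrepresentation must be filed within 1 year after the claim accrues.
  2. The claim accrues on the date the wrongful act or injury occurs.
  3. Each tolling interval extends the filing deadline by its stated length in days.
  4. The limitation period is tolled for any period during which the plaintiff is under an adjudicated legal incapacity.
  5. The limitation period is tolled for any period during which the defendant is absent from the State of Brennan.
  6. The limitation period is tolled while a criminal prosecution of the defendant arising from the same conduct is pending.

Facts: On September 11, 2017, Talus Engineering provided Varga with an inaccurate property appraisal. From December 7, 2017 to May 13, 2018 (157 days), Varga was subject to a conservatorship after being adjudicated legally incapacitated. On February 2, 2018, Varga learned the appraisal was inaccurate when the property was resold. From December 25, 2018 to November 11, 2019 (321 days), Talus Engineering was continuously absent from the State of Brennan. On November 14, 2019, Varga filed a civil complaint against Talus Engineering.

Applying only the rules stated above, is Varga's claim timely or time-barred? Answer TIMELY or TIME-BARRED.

Accrual is governed by the date of the act, so the period began to run on September 11, 2017; the later discovery on February 2, 2018 is irrelevant under the stated rule.
1 year from September 11, 2017 is September 11, 2018.
The plaintiff's legal incapacity from December 7, 2017 to May 13, 2018 tolled the period for 157 days, extending the deadline to February 15, 2019.
The defendant's absence from the jurisdiction from December 25, 2018 to November 11, 2019 tolled the period for 321 days, extending the deadline to January 2, 2020.
Filing on November 14, 2019 beat the January 2, 2020 deadline — the action is timely.

TIMELY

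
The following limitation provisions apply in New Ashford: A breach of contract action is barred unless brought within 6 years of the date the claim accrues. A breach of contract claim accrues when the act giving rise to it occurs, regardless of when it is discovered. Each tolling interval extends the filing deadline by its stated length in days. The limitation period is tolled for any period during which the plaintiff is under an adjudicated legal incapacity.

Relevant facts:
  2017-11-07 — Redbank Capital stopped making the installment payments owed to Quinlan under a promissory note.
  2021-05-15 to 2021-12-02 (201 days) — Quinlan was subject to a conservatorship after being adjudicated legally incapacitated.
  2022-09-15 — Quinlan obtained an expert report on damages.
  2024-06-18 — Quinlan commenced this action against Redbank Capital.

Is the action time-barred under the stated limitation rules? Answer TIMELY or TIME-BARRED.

The claim accrued on 2017-11-07, when the wrongful act occurred.
6 years from 2017-11-07 is 2023-11-07.
Because the plaintiff's legal incapacity ran from 2021-05-15 to 2021-12-02, the deadline is extended by 201 days to 2024-05-26.
The other events in the timeline have no effect on the limitation period under the stated rules.
Quinlan filed on 2024-06-18, after the 2024-05-26 deadline, so the action is time-barred.

TIME-BARRED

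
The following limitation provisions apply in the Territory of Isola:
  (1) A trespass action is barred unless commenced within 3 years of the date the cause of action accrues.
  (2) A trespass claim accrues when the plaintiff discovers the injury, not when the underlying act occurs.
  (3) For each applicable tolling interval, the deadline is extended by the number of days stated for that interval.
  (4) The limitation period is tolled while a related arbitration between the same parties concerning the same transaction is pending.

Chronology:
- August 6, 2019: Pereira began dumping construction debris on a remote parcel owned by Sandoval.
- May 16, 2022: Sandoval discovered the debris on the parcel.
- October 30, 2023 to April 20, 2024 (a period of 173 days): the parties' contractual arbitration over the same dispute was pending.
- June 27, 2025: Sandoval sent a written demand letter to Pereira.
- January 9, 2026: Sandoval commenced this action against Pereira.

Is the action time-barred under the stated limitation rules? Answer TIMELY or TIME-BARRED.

Under the discovery rule, the claim accrued on May 16, 2022, when Sandoval discovered the injury — not on the August 6, 2019 date of the underlying act.
3 years from May 16, 2022 is May 16, 2025.
The pending related arbitration from October 30, 2023 to April 20, 2024 tolled the period for 173 days, extending the deadline to November 5, 2025.
Nothing else in the chronology tolls or restarts the period.
Filing on January 9, 2026 missed the November 5, 2025 deadline — the action is time-barred.

TIME-BARRED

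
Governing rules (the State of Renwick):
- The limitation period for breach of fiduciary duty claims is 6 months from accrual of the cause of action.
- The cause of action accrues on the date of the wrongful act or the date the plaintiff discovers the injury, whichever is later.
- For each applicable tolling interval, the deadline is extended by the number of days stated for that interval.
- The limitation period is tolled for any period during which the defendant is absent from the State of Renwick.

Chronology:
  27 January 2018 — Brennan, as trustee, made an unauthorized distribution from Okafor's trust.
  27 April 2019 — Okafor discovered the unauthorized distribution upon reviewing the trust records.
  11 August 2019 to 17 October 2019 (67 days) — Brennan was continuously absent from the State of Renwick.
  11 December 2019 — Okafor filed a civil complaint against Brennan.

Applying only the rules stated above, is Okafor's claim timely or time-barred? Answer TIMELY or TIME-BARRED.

Taking the later of the act (27 January 2018) and discovery (27 April 2019), the claim accrued on 27 April 2019.
6 months from 27 April 2019 is 27 October 2019.
The defendant's absence from the jurisdiction from 11 August 2019 to 17 October 2019 tolled the period for 67 days, extending the deadline to 2 January 2020.
The 11 December 2019 filing precedes the 2 January 2020 deadline; the claim is timely.

TIMELY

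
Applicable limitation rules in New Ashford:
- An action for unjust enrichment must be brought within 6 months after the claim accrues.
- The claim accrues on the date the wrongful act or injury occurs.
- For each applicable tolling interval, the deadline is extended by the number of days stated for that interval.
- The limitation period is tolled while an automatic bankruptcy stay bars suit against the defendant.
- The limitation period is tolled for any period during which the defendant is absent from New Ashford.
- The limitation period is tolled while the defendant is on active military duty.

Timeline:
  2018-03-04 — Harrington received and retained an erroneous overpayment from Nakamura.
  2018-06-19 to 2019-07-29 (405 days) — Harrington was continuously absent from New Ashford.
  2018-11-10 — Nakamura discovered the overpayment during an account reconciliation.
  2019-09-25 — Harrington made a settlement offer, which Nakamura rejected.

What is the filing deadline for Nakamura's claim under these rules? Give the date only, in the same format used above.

Because the rule ties accrual to occurrence, the claim accrued on 2018-03-04, not on the 2018-11-10 discovery date.
The untolled deadline — 6 months after 2018-03-04 — is 2018-09-04.
Because the defendant's absence from the jurisdiction ran from 2018-06-19 to 2019-07-29, the deadline is extended by 405 days to 2019-10-14.
None of the other events listed affects the running of the period under the stated rules.

2019-10-14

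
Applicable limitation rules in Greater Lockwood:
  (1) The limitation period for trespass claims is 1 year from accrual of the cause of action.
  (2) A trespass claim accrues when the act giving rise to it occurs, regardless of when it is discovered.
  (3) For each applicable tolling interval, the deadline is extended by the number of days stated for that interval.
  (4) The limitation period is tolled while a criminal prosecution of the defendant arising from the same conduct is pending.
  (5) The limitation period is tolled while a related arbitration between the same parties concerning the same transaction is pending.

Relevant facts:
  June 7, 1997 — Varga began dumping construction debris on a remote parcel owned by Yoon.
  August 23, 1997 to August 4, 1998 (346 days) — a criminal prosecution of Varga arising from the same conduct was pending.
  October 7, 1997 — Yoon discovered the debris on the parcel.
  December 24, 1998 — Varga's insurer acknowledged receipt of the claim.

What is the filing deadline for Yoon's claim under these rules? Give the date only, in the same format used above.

May 19, 1999

The claim accrued on June 7, 1997, when the wrongful act occurred; under the stated occurrence rule the October 7, 1997 discovery does not delay accrual.
The untolled deadline — 1 year after June 7, 1997 — is June 7, 1998.
Because the pending criminal prosecution ran from August 23, 1997 to August 4, 1998, the deadline is extended by 346 days to May 19, 1999.
None of the other events listed affects the running of the period under the stated rules.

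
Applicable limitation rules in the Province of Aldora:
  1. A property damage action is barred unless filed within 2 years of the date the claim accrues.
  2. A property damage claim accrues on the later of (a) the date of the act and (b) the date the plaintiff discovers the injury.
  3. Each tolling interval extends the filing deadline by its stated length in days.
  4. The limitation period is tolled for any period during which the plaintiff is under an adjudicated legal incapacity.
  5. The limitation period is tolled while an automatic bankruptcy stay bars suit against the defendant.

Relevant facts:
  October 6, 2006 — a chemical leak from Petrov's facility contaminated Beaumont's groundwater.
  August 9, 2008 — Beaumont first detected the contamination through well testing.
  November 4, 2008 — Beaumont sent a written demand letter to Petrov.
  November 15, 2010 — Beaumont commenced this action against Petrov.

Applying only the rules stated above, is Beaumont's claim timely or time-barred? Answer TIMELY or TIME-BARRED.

The claim accrued on August 9, 2008 — the later of the October 6, 2006 act and the August 9, 2008 discovery.
The untolled deadline — 2 years after August 9, 2008 — is August 9, 2010.
Nothing else in the chronology tolls or restarts the period.
The November 15, 2010 filing falls after the August 9, 2010 deadline; the claim is time-barred.

TIME-BARRED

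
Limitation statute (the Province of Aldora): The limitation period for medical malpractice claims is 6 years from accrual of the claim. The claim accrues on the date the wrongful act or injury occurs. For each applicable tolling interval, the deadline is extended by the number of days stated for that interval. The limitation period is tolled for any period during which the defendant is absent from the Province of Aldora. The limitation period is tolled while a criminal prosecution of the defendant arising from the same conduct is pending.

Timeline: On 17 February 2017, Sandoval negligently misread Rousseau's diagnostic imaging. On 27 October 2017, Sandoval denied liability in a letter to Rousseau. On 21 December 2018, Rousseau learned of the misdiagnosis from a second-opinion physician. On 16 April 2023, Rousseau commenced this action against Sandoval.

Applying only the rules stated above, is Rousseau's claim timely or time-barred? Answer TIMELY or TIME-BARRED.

TIME-BARRED

The claim accrued on 17 February 2017, when the wrongful act occurred; under the stated occurrence rule the 21 December 2018 discovery does not delay accrual.
Adding the 6 years base period to 17 February 2017 gives a deadline of 17 February 2023, before any tolling.
None of the other events listed affects the running of the period under the stated rules.
Filing on 16 April 2023 missed the 17 February 2023 deadline — the action is time-barred.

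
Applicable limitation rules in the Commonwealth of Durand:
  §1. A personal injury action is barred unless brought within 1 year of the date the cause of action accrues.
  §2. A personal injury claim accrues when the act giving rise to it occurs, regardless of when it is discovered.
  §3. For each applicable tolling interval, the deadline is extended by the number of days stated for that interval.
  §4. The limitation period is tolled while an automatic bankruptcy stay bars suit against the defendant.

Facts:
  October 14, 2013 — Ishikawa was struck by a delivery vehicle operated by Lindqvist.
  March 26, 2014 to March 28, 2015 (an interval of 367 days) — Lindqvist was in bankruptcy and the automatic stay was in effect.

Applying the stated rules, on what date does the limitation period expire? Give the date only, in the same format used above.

October 16, 2015

The cause of action accrued on October 14, 2013, the date of the act.
The untolled deadline — 1 year after October 14, 2013 — is October 14, 2014.
The automatic bankruptcy stay from March 26, 2014 to March 28, 2015 tolled the period for 367 days, extending the deadline to October 16, 2015.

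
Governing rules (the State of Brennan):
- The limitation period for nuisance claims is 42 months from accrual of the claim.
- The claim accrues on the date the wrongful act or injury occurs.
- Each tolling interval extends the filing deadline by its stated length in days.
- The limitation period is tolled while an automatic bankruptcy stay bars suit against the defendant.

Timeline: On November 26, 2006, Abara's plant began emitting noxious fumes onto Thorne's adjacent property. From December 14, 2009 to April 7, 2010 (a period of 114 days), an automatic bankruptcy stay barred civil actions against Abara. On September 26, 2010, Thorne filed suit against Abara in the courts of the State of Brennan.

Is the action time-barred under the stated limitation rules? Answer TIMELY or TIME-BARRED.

TIME-BARRED

The claim accrued on November 26, 2006, the date of the act.
The untolled deadline — 42 months after November 26, 2006 — is May 26, 2010.
The automatic bankruptcy stay from December 14, 2009 to April 7, 2010 tolled the period for 114 days, extending the deadline to September 17, 2010.
Filing on September 26, 2010 missed the September 17, 2010 deadline — the action is time-barred.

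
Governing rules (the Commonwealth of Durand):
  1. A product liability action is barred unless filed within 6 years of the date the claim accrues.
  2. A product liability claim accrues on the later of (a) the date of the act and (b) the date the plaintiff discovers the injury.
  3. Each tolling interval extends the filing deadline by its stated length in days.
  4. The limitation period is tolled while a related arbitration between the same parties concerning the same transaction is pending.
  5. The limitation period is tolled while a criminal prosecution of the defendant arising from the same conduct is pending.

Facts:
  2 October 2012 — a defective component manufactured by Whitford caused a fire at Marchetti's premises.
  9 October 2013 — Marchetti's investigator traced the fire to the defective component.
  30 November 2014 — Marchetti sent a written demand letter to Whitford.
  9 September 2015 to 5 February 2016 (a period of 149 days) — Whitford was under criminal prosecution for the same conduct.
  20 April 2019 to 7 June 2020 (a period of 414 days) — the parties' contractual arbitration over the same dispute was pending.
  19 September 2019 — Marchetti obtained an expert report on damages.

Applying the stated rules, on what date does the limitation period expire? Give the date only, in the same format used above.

24 April 2021

The claim accrued on 9 October 2013 — the later of the 2 October 2012 act and the 9 October 2013 discovery.
6 years from 9 October 2013 is 9 October 2019.
The period was tolled for 149 days by the pending criminal prosecution (9 September 2015 to 5 February 2016), pushing the deadline to 6 March 2020.
The period was tolled for 414 days by the pending related arbitration (20 April 2019 to 7 June 2020), pushing the deadline to 24 April 2021.
The other events in the timeline have no effect on the limitation period under the stated rules.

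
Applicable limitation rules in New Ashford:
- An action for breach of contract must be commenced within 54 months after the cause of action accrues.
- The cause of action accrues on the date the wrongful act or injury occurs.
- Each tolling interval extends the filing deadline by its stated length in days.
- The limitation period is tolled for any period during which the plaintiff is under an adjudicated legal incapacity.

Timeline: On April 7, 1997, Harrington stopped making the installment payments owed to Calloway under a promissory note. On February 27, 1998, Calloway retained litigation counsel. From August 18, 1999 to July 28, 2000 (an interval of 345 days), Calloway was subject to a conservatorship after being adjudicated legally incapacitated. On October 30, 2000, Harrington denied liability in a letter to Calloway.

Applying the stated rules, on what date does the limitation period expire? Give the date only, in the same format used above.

The claim accrued on April 7, 1997, when the wrongful act occurred.
54 months from April 7, 1997 is October 7, 2001.
The plaintiff's legal incapacity from August 18, 1999 to July 28, 2000 tolled the period for 345 days, extending the deadline to September 17, 2002.
None of the other events listed affects the running of the period under the stated rules.

September 17, 2002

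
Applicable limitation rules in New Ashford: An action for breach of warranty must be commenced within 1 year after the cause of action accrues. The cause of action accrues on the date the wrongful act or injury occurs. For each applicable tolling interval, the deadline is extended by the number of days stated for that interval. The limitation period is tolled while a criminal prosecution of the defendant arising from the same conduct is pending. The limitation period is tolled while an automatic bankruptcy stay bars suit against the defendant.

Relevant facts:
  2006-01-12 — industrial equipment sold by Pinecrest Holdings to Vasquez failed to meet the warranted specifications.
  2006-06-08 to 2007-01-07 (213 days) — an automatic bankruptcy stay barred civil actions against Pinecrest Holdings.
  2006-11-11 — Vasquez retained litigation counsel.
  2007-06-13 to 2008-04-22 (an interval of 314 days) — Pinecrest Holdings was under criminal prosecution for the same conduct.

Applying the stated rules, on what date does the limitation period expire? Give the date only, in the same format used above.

2008-06-22

The limitation period began to run on 2006-01-12.
1 year from 2006-01-12 is 2007-01-12.
The automatic bankruptcy stay from 2006-06-08 to 2007-01-07 tolled the period for 213 days, extending the deadline to 2007-08-13.
Because the pending criminal prosecution ran from 2007-06-13 to 2008-04-22, the deadline is extended by 314 days to 2008-06-22.
None of the other events listed affects the running of the period under the stated rules.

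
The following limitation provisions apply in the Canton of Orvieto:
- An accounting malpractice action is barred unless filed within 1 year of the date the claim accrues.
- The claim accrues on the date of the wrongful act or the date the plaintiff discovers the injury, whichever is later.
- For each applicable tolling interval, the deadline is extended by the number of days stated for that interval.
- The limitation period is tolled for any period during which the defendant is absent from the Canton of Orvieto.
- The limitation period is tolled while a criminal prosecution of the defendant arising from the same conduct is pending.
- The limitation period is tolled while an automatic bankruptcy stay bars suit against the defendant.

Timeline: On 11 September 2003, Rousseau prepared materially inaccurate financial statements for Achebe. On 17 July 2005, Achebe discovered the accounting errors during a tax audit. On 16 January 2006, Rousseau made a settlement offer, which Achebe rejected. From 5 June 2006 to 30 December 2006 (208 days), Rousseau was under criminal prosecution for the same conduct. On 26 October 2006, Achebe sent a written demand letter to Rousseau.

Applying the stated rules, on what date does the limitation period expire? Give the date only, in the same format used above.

10 February 2007

Taking the later of the act (11 September 2003) and discovery (17 July 2005), the claim accrued on 17 July 2005.
1 year from 17 July 2005 is 17 July 2006.
Because the pending criminal prosecution ran from 5 June 2006 to 30 December 2006, the deadline is extended by 208 days to 10 February 2007.
The other events in the timeline have no effect on the limitation period under the stated rules.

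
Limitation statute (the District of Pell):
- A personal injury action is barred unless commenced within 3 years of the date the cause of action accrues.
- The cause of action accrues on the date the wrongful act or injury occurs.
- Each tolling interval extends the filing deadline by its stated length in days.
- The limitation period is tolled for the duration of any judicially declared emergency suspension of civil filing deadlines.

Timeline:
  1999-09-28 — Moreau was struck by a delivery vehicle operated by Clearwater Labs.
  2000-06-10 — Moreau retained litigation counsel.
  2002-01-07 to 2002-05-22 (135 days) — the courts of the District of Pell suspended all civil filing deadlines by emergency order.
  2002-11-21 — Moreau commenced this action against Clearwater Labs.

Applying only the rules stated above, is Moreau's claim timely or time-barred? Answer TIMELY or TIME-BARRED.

TIMELY

The limitation period began to run on 1999-09-28.
3 years from 1999-09-28 is 2002-09-28.
The emergency suspension of filing deadlines from 2002-01-07 to 2002-05-22 tolled the period for 135 days, extending the deadline to 2003-02-10.
The other events in the timeline have no effect on the limitation period under the stated rules.
Filing on 2002-11-21 beat the 2003-02-10 deadline — the action is timely.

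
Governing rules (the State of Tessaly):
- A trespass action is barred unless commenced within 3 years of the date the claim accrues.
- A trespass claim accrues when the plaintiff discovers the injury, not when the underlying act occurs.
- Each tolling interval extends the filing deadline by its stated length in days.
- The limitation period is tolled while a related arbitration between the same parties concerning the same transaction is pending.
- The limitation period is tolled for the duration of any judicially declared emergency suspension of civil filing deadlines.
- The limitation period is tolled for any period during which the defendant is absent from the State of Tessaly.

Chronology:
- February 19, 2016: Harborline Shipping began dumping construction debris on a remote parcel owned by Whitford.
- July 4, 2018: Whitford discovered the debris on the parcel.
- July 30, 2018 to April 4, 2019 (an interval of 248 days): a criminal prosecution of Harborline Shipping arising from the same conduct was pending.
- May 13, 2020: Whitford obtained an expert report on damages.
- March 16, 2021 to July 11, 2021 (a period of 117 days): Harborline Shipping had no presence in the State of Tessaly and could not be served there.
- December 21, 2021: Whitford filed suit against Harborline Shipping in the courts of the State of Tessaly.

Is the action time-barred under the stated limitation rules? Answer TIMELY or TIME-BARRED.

The claim did not accrue until Whitford discovered the injury on July 4, 2018; the February 19, 2016 act date does not start the clock under the stated rule.
The untolled deadline — 3 years after July 4, 2018 — is July 4, 2021.
Because the defendant's absence from the jurisdiction ran from March 16, 2021 to July 11, 2021, the deadline is extended by 117 days to October 29, 2021.
Although a criminal prosecution ran from July 30, 2018 to April 4, 2019, the stated rules do not make that a tolling event, so it is disregarded.
None of the other events listed affects the running of the period under the stated rules.
Filing on December 21, 2021 missed the October 29, 2021 deadline — the action is time-barred.

TIME-BARRED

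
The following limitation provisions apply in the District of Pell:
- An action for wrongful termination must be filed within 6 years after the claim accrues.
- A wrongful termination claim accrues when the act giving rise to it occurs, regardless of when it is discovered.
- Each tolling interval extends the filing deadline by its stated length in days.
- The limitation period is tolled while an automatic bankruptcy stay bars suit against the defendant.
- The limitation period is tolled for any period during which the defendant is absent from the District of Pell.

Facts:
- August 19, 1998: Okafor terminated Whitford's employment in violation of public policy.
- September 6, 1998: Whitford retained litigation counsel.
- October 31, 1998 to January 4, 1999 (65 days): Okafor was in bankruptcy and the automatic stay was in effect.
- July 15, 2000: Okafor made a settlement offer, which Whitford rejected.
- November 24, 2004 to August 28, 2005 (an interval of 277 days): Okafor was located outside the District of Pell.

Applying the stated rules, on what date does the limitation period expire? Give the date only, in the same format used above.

October 23, 2004

The limitation period began to run on August 19, 1998.
6 years from August 19, 1998 is August 19, 2004.
The automatic bankruptcy stay from October 31, 1998 to January 4, 1999 tolled the period for 65 days, extending the deadline to October 23, 2004.
By the time the defendant's absence from the jurisdiction began on November 24, 2004, the limitation period had already expired on October 23, 2004; that interval cannot revive it.
None of the other events listed affects the running of the period under the stated rules.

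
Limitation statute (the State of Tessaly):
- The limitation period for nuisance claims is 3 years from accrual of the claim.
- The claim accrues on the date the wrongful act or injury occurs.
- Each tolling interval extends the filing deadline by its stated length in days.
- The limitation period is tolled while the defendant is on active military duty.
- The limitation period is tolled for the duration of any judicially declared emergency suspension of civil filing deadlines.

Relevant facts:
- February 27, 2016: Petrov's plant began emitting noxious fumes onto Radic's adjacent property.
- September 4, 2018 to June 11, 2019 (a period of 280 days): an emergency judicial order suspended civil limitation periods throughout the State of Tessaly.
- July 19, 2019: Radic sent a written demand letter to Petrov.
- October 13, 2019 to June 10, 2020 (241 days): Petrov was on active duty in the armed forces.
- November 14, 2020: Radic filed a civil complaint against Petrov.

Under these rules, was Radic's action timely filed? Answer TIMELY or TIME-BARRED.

The limitation period began to run on February 27, 2016.
The untolled deadline — 3 years after February 27, 2016 — is February 27, 2019.
The period was tolled for 280 days by the emergency suspension of filing deadlines (September 4, 2018 to June 11, 2019), pushing the deadline to December 4, 2019.
The period was tolled for 241 days by the defendant's active military service (October 13, 2019 to June 10, 2020), pushing the deadline to August 1, 2020.
The other events in the timeline have no effect on the limitation period under the stated rules.
Radic filed on November 14, 2020, after the August 1, 2020 deadline, so the action is time-barred.

TIME-BARRED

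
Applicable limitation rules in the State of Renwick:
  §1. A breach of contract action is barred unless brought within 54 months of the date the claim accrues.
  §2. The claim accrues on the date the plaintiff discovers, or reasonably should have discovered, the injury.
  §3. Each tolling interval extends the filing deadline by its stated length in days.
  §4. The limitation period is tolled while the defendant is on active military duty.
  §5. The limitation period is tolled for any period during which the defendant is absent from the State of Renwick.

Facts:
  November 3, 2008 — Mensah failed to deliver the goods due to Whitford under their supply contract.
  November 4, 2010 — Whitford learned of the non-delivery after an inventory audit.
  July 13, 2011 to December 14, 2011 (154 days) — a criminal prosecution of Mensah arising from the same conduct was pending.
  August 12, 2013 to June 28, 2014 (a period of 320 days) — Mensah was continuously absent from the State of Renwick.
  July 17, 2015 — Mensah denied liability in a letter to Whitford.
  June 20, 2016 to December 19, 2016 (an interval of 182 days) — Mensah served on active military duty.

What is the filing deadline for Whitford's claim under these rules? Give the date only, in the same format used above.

The claim did not accrue until Whitford discovered the injury on November 4, 2010; the November 3, 2008 act date does not start the clock under the stated rule.
54 months from November 4, 2010 is May 4, 2015.
Because the defendant's absence from the jurisdiction ran from August 12, 2013 to June 28, 2014, the deadline is extended by 320 days to March 19, 2016.
The defendant's active military service from June 20, 2016 to December 19, 2016 began after the period had already run on March 19, 2016, so it has no tolling effect.
No stated provision tolls the period for a criminal prosecution, so the interval from July 13, 2011 to December 14, 2011 has no effect on the deadline.
Nothing else in the chronology tolls or restarts the period.

March 19, 2016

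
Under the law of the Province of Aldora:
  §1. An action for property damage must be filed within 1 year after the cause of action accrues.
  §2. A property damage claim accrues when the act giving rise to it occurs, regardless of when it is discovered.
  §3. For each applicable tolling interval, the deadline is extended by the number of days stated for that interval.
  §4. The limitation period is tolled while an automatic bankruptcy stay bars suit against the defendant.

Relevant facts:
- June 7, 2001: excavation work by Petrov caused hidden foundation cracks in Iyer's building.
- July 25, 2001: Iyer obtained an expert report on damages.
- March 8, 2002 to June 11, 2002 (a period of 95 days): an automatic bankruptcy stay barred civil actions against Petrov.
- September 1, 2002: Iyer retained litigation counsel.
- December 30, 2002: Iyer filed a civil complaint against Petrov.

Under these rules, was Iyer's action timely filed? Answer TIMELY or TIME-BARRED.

The limitation period began to run on June 7, 2001.
Adding the 1 year base period to June 7, 2001 gives a deadline of June 7, 2002, before any tolling.
The automatic bankruptcy stay from March 8, 2002 to June 11, 2002 tolled the period for 95 days, extending the deadline to September 10, 2002.
None of the other events listed affects the running of the period under the stated rules.
Iyer filed on December 30, 2002, after the September 10, 2002 deadline, so the action is time-barred.

TIME-BARRED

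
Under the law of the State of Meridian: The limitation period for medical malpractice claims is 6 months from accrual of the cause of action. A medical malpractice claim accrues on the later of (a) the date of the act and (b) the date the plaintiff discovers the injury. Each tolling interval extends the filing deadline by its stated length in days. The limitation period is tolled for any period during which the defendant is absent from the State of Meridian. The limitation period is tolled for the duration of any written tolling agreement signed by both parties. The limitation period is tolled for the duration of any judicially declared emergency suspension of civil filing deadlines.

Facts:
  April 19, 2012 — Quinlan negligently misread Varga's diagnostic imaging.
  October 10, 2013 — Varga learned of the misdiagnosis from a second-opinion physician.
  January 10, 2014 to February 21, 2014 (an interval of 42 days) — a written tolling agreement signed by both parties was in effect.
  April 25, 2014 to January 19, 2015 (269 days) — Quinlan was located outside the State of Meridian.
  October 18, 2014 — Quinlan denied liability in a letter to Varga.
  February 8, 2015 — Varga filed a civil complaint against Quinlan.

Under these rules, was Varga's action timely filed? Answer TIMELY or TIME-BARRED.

TIMELY

Taking the later of the act (April 19, 2012) and discovery (October 10, 2013), the claim accrued on October 10, 2013.
Adding the 6 months base period to October 10, 2013 gives a deadline of April 10, 2014, before any tolling.
Because the written tolling agreement ran from January 10, 2014 to February 21, 2014, the deadline is extended by 42 days to May 22, 2014.
Because the defendant's absence from the jurisdiction ran from April 25, 2014 to January 19, 2015, the deadline is extended by 269 days to February 15, 2015.
None of the other events listed affects the running of the period under the stated rules.
Varga filed on February 8, 2015, before the February 15, 2015 deadline, so the action is timely.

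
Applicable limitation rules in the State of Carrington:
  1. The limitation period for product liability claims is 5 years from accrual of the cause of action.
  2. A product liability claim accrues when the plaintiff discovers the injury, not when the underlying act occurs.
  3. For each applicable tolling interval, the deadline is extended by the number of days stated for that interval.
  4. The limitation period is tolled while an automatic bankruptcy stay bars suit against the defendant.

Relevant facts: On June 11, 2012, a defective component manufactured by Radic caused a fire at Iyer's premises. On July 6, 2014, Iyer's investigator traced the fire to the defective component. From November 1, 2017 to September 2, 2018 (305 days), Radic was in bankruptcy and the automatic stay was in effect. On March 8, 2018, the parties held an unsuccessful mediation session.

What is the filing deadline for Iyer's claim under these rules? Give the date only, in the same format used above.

May 6, 2020

The claim did not accrue until Iyer discovered the injury on July 6, 2014; the June 11, 2012 act date does not start the clock under the stated rule.
Adding the 5 years base period to July 6, 2014 gives a deadline of July 6, 2019, before any tolling.
The automatic bankruptcy stay from November 1, 2017 to September 2, 2018 tolled the period for 305 days, extending the deadline to May 6, 2020.
The other events in the timeline have no effect on the limitation period under the stated rules.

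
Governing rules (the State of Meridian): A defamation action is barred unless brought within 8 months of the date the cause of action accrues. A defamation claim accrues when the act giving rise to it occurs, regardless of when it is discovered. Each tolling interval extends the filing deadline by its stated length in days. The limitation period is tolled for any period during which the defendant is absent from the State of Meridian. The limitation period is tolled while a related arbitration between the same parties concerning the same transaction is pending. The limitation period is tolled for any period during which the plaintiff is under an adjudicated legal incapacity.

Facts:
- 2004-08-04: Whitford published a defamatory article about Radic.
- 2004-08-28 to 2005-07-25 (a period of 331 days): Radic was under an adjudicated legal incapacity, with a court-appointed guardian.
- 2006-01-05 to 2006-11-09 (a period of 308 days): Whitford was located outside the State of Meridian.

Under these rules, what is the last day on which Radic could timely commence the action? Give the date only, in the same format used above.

The claim accrued on 2004-08-04, when the wrongful act occurred.
The untolled deadline — 8 months after 2004-08-04 — is 2005-04-04.
The period was tolled for 331 days by the plaintiff's legal incapacity (2004-08-28 to 2005-07-25), pushing the deadline to 2006-03-01.
Because the defendant's absence from the jurisdiction ran from 2006-01-05 to 2006-11-09, the deadline is extended by 308 days to 2007-01-03.

2007-01-03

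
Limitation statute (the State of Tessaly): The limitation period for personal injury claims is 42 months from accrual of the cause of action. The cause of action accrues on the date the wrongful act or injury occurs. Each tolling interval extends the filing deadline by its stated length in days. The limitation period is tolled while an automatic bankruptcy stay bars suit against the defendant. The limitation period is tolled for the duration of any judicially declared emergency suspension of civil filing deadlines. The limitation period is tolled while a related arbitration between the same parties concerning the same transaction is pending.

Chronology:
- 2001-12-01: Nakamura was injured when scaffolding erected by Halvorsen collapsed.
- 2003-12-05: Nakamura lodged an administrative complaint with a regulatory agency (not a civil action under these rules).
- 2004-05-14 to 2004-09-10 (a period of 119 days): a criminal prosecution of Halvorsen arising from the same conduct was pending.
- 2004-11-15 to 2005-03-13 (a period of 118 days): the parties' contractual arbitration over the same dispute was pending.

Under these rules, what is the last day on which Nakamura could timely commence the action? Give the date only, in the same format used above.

2005-09-27

The limitation period began to run on 2001-12-01.
42 months from 2001-12-01 is 2005-06-01.
The pending related arbitration from 2004-11-15 to 2005-03-13 tolled the period for 118 days, extending the deadline to 2005-09-27.
No stated provision tolls the period for a criminal prosecution, so the interval from 2004-05-14 to 2004-09-10 has no effect on the deadline.
Nothing else in the chronology tolls or restarts the period.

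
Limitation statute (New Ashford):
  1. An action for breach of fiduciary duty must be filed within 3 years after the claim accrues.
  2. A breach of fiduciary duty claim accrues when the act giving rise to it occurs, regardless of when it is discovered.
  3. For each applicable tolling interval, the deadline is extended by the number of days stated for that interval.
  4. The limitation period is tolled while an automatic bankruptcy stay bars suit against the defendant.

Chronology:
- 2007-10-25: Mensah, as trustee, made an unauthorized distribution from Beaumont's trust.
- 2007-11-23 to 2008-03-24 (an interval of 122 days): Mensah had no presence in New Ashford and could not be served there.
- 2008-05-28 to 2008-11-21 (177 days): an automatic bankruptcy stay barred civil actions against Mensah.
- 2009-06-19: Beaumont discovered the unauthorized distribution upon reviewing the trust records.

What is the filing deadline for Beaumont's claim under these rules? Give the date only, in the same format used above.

The claim accrued on 2007-10-25, when the wrongful act occurred; under the stated occurrence rule the 2009-06-19 discovery does not delay accrual.
Adding the 3 years base period to 2007-10-25 gives a deadline of 2010-10-25, before any tolling.
The automatic bankruptcy stay from 2008-05-28 to 2008-11-21 tolled the period for 177 days, extending the deadline to 2011-04-20.
Although the defendant's absence ran from 2007-11-23 to 2008-03-24, the stated rules do not make that a tolling event, so it is disregarded.

2011-04-20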